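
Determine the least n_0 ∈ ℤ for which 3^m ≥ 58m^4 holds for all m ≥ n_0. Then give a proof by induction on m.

At m = 13: 1594323 < 1656538, so the inequality fails and n_0 ≥ 14. We prove 3^m ≥ 58m^4 for all m ≥ 14.
When m = 14: 3^m = 4782969 and 58m^4 = 2228128, so 4782969 ≥ 2228128.
Suppose the result is true for m = j, so 3^j ≥ 58j^4.
Then 3^(j + 1) = 3·(3^j) ≥ 3·(58j^4).
Also, for j ≥ 14 we have 3·(58j^4) ≥ 58(j+1)^4, since 3 ≥ (1 + 1/j)^4 for all j ≥ 14.
Combining, 3^(j + 1) ≥ 58(j+1)^4.
By induction, the statement is established for all m ≥ 14.
Hence the smallest such n_0 is 14.

n_0 = 14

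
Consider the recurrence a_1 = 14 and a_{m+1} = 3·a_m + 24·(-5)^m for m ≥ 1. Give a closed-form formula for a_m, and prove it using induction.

Computing the first terms: a_1 = 14, a_2 = -78, a_3 = 366. This suggests a_m = -3(-5)^m - 3^(m - 1).
For the base case m = 1: the formula gives 14 = 14 = a_1.
Inductive step: assume the claim holds for m = p, so a_p = -3(-5)^p - 3^(p - 1).
Then a_{p+1} = 3·a_p + 24·(-5)^p = 3·(-3(-5)^p - 3^(p - 1)) + 24·(-5)^p = -3(-5)^(p + 1) - 3^p = -3(-5)^(p+1) - 3^((p+1) - 1),
which is the claimed formula at m = p+1.
By the principle of mathematical induction, the result holds for all m ≥ 1.

a_m = -3(-5)^m - 3^(m - 1)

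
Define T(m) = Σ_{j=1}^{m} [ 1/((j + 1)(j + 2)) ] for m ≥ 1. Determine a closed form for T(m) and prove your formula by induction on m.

T(m) = m/(2(m + 2))

We claim T(m) = m/(2(m + 2)) for all m ≥ 1.
When m = 1: T(1) = 1/6, and the closed form gives 1/6. They agree.
Inductive step: suppose the statement holds for some j ≥ 1, so T(j) = j/(2(j + 2)).
Then T(j+1) = T(j) + (1/((j + 2)(j + 3))) = (j/(2(j + 2))) + (1/((j + 2)(j + 3))).
Simplifying, T(j+1) = (j + 1)/(2(j + 3)) = (j+1)/(2((j+1) + 2)),
which is the closed form with m = j+1.
By induction, the statement is established for all m ≥ 1.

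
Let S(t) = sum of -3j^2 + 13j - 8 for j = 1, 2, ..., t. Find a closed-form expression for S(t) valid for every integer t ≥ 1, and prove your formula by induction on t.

S(t) = -t(t^2 - 5t + 2)

We claim S(t) = -t(t^2 - 5t + 2) for all t ≥ 1.
When t = 1: S(1) = 2, and the closed form gives 2. They agree.
For the inductive step, assume it holds for an arbitrary j ≥ 1, so S(j) = j(-j^2 + 5j - 2).
Then S(j+1) = S(j) + (-3j^2 + 7j + 2) = (j(-j^2 + 5j - 2)) + (-3j^2 + 7j + 2).
Simplifying, S(j+1) = -(j + 1)(j^2 - 3j - 2) = -(j+1)((j+1)^2 - 5(j+1) + 2),
which is the closed form with t = j+1.
This completes the induction.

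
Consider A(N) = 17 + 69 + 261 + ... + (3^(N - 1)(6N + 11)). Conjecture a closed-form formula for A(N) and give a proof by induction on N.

A(N) = 3^N(3N + 4) - 4

We claim A(N) = 3^N(3N + 4) - 4 for all N ≥ 1.
Base case (N = 1): A(1) = 17, and the closed form gives 17. They agree.
Suppose the result is true for N = m, so A(m) = 3^m(3m + 4) - 4.
Then A(m+1) = A(m) + (3^m(6m + 17)) = (3^m(3m + 4) - 4) + (3^m(6m + 17)).
Simplifying, A(m+1) = 9·3^m·m + 21·3^m - 4 = 3^(m+1)(3(m+1) + 4) - 4,
which is the closed form with N = m+1.
By induction, the statement is established for all N ≥ 1.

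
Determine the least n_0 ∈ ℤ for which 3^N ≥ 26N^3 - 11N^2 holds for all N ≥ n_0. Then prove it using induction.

At N = 8: 6561 < 12608, so the inequality fails and n_0 ≥ 9. We prove 3^N ≥ 26N^3 - 11N^2 for all N ≥ 9.
When N = 9: 3^N = 19683 and 26N^3 - 11N^2 = 18063, so 19683 ≥ 18063.
Suppose the result is true for N = p, so 3^p ≥ 26p^3 - 11p^2.
Then 3^(p + 1) = 3·(3^p) ≥ 3·(26p^3 - 11p^2).
Also, for p ≥ 9 we have 3·(26p^3 - 11p^2) ≥ 26(p+1)^3 - 11(p+1)^2, since 3·(26p^3 - 11p^2) − (26(p+1)^3 - 11(p+1)^2) = 52p^3 - 100p^2 - 56p - 15, which is nonnegative for all p ≥ 9.
Combining, 3^(p + 1) ≥ 26(p+1)^3 - 11(p+1)^2.
By the principle of mathematical induction, the result holds for all N ≥ 9.
Hence the smallest such n_0 is 9.

n_0 = 9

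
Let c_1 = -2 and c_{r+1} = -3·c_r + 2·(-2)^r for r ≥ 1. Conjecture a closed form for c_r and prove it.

Computing the first terms: c_1 = -2, c_2 = 2, c_3 = 2. This suggests c_r = -(-2)^(r + 1) + 2(-3)^(r - 1).
Base case (r = 1): the formula gives -2 = -2 = c_1.
For the inductive step, assume it holds for an arbitrary i ≥ 1, so c_i = -(-2)^(i + 1) + 2(-3)^(i - 1).
Then c_{i+1} = -3·c_i + 2·(-2)^i = -3·(-(-2)^(i + 1) + 2(-3)^(i - 1)) + 2·(-2)^i = -(-2)^(i + 2) + 2(-3)^i = -(-2)^((i+1) + 1) + 2(-3)^((i+1) - 1),
which is the claimed formula at r = i+1.
By the principle of mathematical induction, the result holds for all r ≥ 1.

c_r = -(-2)^(r + 1) + 2(-3)^(r - 1)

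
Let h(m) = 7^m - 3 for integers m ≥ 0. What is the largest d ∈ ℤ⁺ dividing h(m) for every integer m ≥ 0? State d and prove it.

Computing the first values: h(0) = -2 and h(1) = 4; gcd(-2, 4) = 2, so d ≤ 2.
We prove 2 | 7^m - 3 for all m ≥ 0 by induction on m.
Base step (m = 0): h(0) = -2 = 2·(-1), so 2 | h(0).
Suppose the result is true for m = p, i.e. 2 | h(p). Then
h(p+1) = 7^(p+1) - 3 = 7·(7^p - 3) + 18 = 7·h(p) + 18. The first term is divisible by 2 by the inductive hypothesis, and 18 is divisible by 2. Hence 2 | h(p+1).
By induction, the statement is established for all m ≥ 0.
Therefore the largest such d is 2.

d = 2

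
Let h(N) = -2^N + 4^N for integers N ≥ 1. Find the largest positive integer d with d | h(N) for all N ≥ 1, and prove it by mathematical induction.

d = 2

Computing the first values: h(1) = 2 and h(2) = 12; gcd(2, 12) = 2, so d ≤ 2.
We prove 2 | -2^N + 4^N for all N ≥ 1 by induction on N.
Base case (N = 1): h(1) = 2 = 2·(1), so 2 | h(1).
Inductive step: suppose the statement holds for some r ≥ 1, i.e. 2 | h(r). Then
4^{r+1} − 2^{r+1} = 4·4^r − 2·2^r = 4·(4^r − 2^r) + (2)·2^r. The first term is divisible by 2 by the inductive hypothesis, and the second term (2)·2^r is divisible by 2 since 2 | 2. Hence 2 | h(r+1).
By induction, the statement is established for all N ≥ 1.
Therefore the largest such d is 2.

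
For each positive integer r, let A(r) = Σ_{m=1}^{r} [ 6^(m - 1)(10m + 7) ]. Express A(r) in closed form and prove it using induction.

A(r) = 6^r(2r + 1) - 1

We claim A(r) = 6^r(2r + 1) - 1 for all r ≥ 1.
Base case (r = 1): A(1) = 17, and the closed form gives 17. They agree.
Suppose the result is true for r = m, so A(m) = 6^m(2m + 1) - 1.
Then A(m+1) = A(m) + (6^m(10m + 17)) = (6^m(2m + 1) - 1) + (6^m(10m + 17)).
Simplifying, A(m+1) = 12·6^m·m + 18·6^m - 1 = 6^(m+1)(2(m+1) + 1) - 1,
which is the closed form with r = m+1.
By the principle of mathematical induction, the result holds for all r ≥ 1.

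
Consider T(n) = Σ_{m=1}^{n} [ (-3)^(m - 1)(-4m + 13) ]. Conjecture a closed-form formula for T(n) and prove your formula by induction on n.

T(n) = (-3)^n(n - 3) + 3

We claim T(n) = (-3)^n(n - 3) + 3 for all n ≥ 1.
Base case (n = 1): T(1) = 9, and the closed form gives 9. They agree.
Suppose the result is true for n = m, so T(m) = (-3)^m(m - 3) + 3.
Then T(m+1) = T(m) + ((-3)^m(-4m + 9)) = ((-3)^m(m - 3) + 3) + ((-3)^m(-4m + 9)).
Simplifying, T(m+1) = -3(-3)^m·m + 6(-3)^m + 3 = (-3)^(m+1)((m+1) - 3) + 3,
which is the closed form with n = m+1.
By the principle of mathematical induction, the result holds for all n ≥ 1.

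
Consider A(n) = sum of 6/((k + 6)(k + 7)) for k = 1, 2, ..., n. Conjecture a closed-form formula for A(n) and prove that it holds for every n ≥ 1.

A(n) = 6n/(7(n + 7))

We claim A(n) = 6n/(7(n + 7)) for all n ≥ 1.
Base case (n = 1): A(1) = 3/28, and the closed form gives 3/28. They agree.
Inductive step: assume the claim holds for n = k, so A(k) = 6k/(7(k + 7)).
Then A(k+1) = A(k) + (6/((k + 7)(k + 8))) = (6k/(7(k + 7))) + (6/((k + 7)(k + 8))).
Simplifying, A(k+1) = 6(k + 1)/(7(k + 8)) = 6(k+1)/(7((k+1) + 7)),
which is the closed form with n = k+1.
By the principle of mathematical induction, the result holds for all n ≥ 1.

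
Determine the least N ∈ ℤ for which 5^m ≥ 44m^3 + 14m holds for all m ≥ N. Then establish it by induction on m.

N = 6

At m = 5: 3125 < 5570, so the inequality fails and N ≥ 6. We prove 5^m ≥ 44m^3 + 14m for all m ≥ 6.
When m = 6: 5^m = 15625 and 44m^3 + 14m = 9588, so 15625 ≥ 9588.
Inductive step: assume the claim holds for m = r, so 5^r ≥ 44r^3 + 14r.
Then 5^(r + 1) = 5·(5^r) ≥ 5·(44r^3 + 14r).
Also, for r ≥ 6 we have 5·(44r^3 + 14r) ≥ 44(r+1)^3 + 14(r+1), since 5·(44r^3 + 14r) − (44(r+1)^3 + 14(r+1)) = 176r^3 - 132r^2 - 76r - 58, which is nonnegative for all r ≥ 6.
Combining, 5^(r + 1) ≥ 44(r+1)^3 + 14(r+1).
This completes the induction.
Hence the smallest such N is 6.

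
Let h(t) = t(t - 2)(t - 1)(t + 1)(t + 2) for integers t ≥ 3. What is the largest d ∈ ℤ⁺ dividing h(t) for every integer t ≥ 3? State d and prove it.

Computing the first values: h(3) = 120 and h(4) = 720; gcd(120, 720) = 120, so d ≤ 120.
We prove 120 | t(t - 2)(t - 1)(t + 1)(t + 2) for all t ≥ 3 by induction on t.
Base step (t = 3): h(3) = 120 = 120·(1), so 120 | h(3).
Suppose the result is true for t = i, i.e. 120 | h(i). Then
h(i+1) − h(i) = (i-1)·i·(i+1)·(i+2)·(i+3) − (i-2)·(i-1)·i·(i+1)·(i+2) = (i-1)·i·(i+1)·(i+2)·[(i+3) − (i-2)] = 5·(i-1)·i·(i+1)·(i+2). The product of 4 consecutive integers is divisible by (4)! = 24, so h(i+1) − h(i) is divisible by 5·24 = 120. By the inductive hypothesis 120 | h(i), hence 120 | h(i+1).
This completes the induction.
Therefore the largest such d is 120.

d = 120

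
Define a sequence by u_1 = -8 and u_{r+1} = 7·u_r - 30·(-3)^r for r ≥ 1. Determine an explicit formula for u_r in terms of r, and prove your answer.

Computing the first terms: u_1 = -8, u_2 = 34, u_3 = -32. This suggests u_r = -(-3)^(r + 1) + 7^(r - 1).
For the base case r = 1: the formula gives -8 = -8 = u_1.
Suppose the result is true for r = k, so u_k = -(-3)^(k + 1) + 7^(k - 1).
Then u_{k+1} = 7·u_k - 30·(-3)^k = 7·(-(-3)^(k + 1) + 7^(k - 1)) - 30·(-3)^k = -(-3)^(k + 2) + 7^k = -(-3)^((k+1) + 1) + 7^((k+1) - 1),
which is the claimed formula at r = k+1.
By the principle of mathematical induction, the result holds for all r ≥ 1.

u_r = -(-3)^(r + 1) + 7^(r - 1)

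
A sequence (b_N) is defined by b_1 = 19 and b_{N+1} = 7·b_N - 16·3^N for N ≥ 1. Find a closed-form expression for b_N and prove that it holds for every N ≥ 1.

Computing the first terms: b_1 = 19, b_2 = 85, b_3 = 451. This suggests b_N = 4·3^N + 7^N.
Base step (N = 1): the formula gives 19 = 19 = b_1.
Inductive step: assume the claim holds for N = m, so b_m = 4·3^m + 7^m.
Then b_{m+1} = 7·b_m - 16·3^m = 7·(4·3^m + 7^m) - 16·3^m = 4·3^(m + 1) + 7^(m + 1),
which is the claimed formula at N = m+1.
Hence, by induction on N, the claim holds for every N ≥ 1.

b_N = 4·3^N + 7^N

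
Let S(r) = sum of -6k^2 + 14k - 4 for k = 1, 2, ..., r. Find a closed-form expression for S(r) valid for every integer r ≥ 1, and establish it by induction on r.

S(r) = -2r(r^2 - 2r - 1)

We claim S(r) = -2r(r^2 - 2r - 1) for all r ≥ 1.
For the base case r = 1: S(1) = 4, and the closed form gives 4. They agree.
Inductive step: assume the claim holds for r = k, so S(k) = 2k(-k^2 + 2k + 1).
Then S(k+1) = S(k) + (-6k^2 + 2k + 4) = (2k(-k^2 + 2k + 1)) + (-6k^2 + 2k + 4).
Simplifying, S(k+1) = -2(k + 1)(k^2 - 2) = -2(k+1)((k+1)^2 - 2(k+1) - 1),
which is the closed form with r = k+1.
By induction, the statement is established for all r ≥ 1.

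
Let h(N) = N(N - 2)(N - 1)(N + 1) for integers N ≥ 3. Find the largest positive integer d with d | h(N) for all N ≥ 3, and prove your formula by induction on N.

d = 24

Computing the first values: h(3) = 24 and h(4) = 120; gcd(24, 120) = 24, so d ≤ 24.
We prove 24 | N(N - 2)(N - 1)(N + 1) for all N ≥ 3 by induction on N.
When N = 3: h(3) = 24 = 24·(1), so 24 | h(3).
For the inductive step, assume it holds for an arbitrary m ≥ 3, i.e. 24 | h(m). Then
h(m+1) − h(m) = (m-1)·m·(m+1)·(m+2) − (m-2)·(m-1)·m·(m+1) = (m-1)·m·(m+1)·[(m+2) − (m-2)] = 4·(m-1)·m·(m+1). The product of 3 consecutive integers is divisible by (3)! = 6, so h(m+1) − h(m) is divisible by 4·6 = 24. By the inductive hypothesis 24 | h(m), hence 24 | h(m+1).
Hence, by induction on N, the claim holds for every N ≥ 3.
Therefore the largest such d is 24.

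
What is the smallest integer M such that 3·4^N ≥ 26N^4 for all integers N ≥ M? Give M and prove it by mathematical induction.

M = 8

At N = 7: 49152 < 62426, so the inequality fails and M ≥ 8. We prove 3·4^N ≥ 26N^4 for all N ≥ 8.
Base step (N = 8): 3·4^N = 196608 and 26N^4 = 106496, so 196608 ≥ 106496.
Suppose the result is true for N = k, so 3·4^k ≥ 26k^4.
Then 3·4^(k + 1) = 4·(3·4^k) ≥ 4·(26k^4).
Also, for k ≥ 8 we have 4·(26k^4) ≥ 26(k+1)^4, since 4 ≥ (1 + 1/k)^4 for all k ≥ 8.
Combining, 3·4^(k + 1) ≥ 26(k+1)^4.
By induction, the statement is established for all N ≥ 8.
Hence the smallest such M is 8.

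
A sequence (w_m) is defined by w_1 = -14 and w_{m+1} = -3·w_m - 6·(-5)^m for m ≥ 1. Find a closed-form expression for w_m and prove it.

w_m = (-3)^(m - 1) + 3(-5)^m

Computing the first terms: w_1 = -14, w_2 = 72, w_3 = -366. This suggests w_m = (-3)^(m - 1) + 3(-5)^m.
For the base case m = 1: the formula gives -14 = -14 = w_1.
For the inductive step, assume it holds for an arbitrary k ≥ 1, so w_k = (-3)^(k - 1) + 3(-5)^k.
Then w_{k+1} = -3·w_k - 6·(-5)^k = -3·((-3)^(k - 1) + 3(-5)^k) - 6·(-5)^k = (-3)^k + 3(-5)^(k + 1) = (-3)^((k+1) - 1) + 3(-5)^(k+1),
which is the claimed formula at m = k+1.
By the principle of mathematical induction, the result holds for all m ≥ 1.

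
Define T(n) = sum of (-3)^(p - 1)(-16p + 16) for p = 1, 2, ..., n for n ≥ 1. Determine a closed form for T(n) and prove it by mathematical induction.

T(n) = (-3)^n(4n - 3) + 3

We claim T(n) = (-3)^n(4n - 3) + 3 for all n ≥ 1.
Base case (n = 1): T(1) = 0, and the closed form gives 0. They agree.
Inductive step: assume the claim holds for n = p, so T(p) = (-3)^p(4p - 3) + 3.
Then T(p+1) = T(p) + (-16(-3)^p·p) = ((-3)^p(4p - 3) + 3) + (-16(-3)^p·p).
Simplifying, T(p+1) = -12(-3)^p·p - 3(-3)^p + 3 = (-3)^(p+1)(4(p+1) - 3) + 3,
which is the closed form with n = p+1.
By the principle of mathematical induction, the result holds for all n ≥ 1.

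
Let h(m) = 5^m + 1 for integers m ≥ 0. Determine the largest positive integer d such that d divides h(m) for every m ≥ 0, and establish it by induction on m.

Computing the first values: h(0) = 2 and h(1) = 6; gcd(2, 6) = 2, so d ≤ 2.
We prove 2 | 5^m + 1 for all m ≥ 0 by induction on m.
For the base case m = 0: h(0) = 2 = 2·(1), so 2 | h(0).
Suppose the result is true for m = i, i.e. 2 | h(i). Then
h(i+1) = 5^(i+1) + 1 = 5·(5^i + 1) - 4 = 5·h(i) - 4. The first term is divisible by 2 by the inductive hypothesis, and -4 is divisible by 2. Hence 2 | h(i+1).
This completes the induction.
Therefore the largest such d is 2.

d = 2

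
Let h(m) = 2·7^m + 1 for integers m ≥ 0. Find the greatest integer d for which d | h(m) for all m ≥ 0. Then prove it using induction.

d = 3

Computing the first values: h(0) = 3 and h(1) = 15; gcd(3, 15) = 3, so d ≤ 3.
We prove 3 | 2·7^m + 1 for all m ≥ 0 by induction on m.
Base case (m = 0): h(0) = 3 = 3·(1), so 3 | h(0).
Inductive step: assume the claim holds for m = p, i.e. 3 | h(p). Then
h(p+1) = 2·7^(p+1) + 1 = 7·(2·7^p + 1) - 6 = 7·h(p) - 6. The first term is divisible by 3 by the inductive hypothesis, and -6 is divisible by 3. Hence 3 | h(p+1).
By induction, the statement is established for all m ≥ 0.
Therefore the largest such d is 3.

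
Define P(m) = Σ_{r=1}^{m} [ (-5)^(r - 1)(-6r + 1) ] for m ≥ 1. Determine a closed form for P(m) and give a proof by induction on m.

We claim P(m) = (-5)^m·m for all m ≥ 1.
Base step (m = 1): P(1) = -5, and the closed form gives -5. They agree.
Inductive step: assume the claim holds for m = r, so P(r) = (-5)^r·r.
Then P(r+1) = P(r) + ((-5)^r(-6r - 5)) = ((-5)^r·r) + ((-5)^r(-6r - 5)).
Simplifying, P(r+1) = (-5)^(r + 1)(r + 1) = (-5)^(r+1)·(r+1),
which is the closed form with m = r+1.
This completes the induction.

P(m) = (-5)^m·m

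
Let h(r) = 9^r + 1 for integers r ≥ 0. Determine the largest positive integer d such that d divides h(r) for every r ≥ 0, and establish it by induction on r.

Computing the first values: h(0) = 2 and h(1) = 10; gcd(2, 10) = 2, so d ≤ 2.
We prove 2 | 9^r + 1 for all r ≥ 0 by induction on r.
For the base case r = 0: h(0) = 2 = 2·(1), so 2 | h(0).
Inductive step: assume the claim holds for r = k, i.e. 2 | h(k). Then
h(k+1) = 9^(k+1) + 1 = 9·(9^k + 1) - 8 = 9·h(k) - 8. The first term is divisible by 2 by the inductive hypothesis, and -8 is divisible by 2. Hence 2 | h(k+1).
Hence, by induction on r, the claim holds for every r ≥ 0.
Therefore the largest such d is 2.

d = 2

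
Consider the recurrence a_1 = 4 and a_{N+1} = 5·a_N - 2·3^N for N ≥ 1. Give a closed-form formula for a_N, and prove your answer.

a_N = 3^N + 5^(N - 1)

Computing the first terms: a_1 = 4, a_2 = 14, a_3 = 52. This suggests a_N = 3^N + 5^(N - 1).
For the base case N = 1: the formula gives 4 = 4 = a_1.
Inductive step: assume the claim holds for N = i, so a_i = 3^i + 5^(i - 1).
Then a_{i+1} = 5·a_i - 2·3^i = 5·(3^i + 5^(i - 1)) - 2·3^i = 3^(i + 1) + 5^i = 3^(i+1) + 5^((i+1) - 1),
which is the claimed formula at N = i+1.
By induction, the statement is established for all N ≥ 1.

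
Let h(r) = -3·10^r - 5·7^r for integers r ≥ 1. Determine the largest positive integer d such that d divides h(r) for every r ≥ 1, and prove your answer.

d = 5

Computing the first values: h(1) = -65 and h(2) = -545; gcd(-65, -545) = 5, so d ≤ 5.
We prove 5 | -3·10^r - 5·7^r for all r ≥ 1 by induction on r.
Base case (r = 1): h(1) = -65 = 5·(-13), so 5 | h(1).
Inductive step: suppose the statement holds for some k ≥ 1, i.e. 5 | h(k). Then
h(k+1) − 10·h(k) = (-3·10^(k+1) - 5·7^(k+1)) − 10·(-3·10^k - 5·7^k) = (-5)·7^k·(7 − 10) = (15)·7^k. Since 5 | h(k) by the inductive hypothesis, 5 | 10·h(k); and 5 | 15 since 15 = 5·3. Therefore 5 | h(k+1).
This completes the induction.
Therefore the largest such d is 5.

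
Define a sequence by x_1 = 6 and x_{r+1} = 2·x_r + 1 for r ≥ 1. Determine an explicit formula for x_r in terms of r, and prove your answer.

x_r = 7·2^(r - 1) - 1

Computing the first terms: x_1 = 6, x_2 = 13, x_3 = 27. This suggests x_r = 7·2^(r - 1) - 1.
Base case (r = 1): the formula gives 6 = 6 = x_1.
For the inductive step, assume it holds for an arbitrary p ≥ 1, so x_p = 7·2^(p - 1) - 1.
Then x_{p+1} = 2·x_p + 1 = 2·(7·2^(p - 1) - 1) + 1 = 7·2^p - 1 = 7·2^((p+1) - 1) - 1,
which is the claimed formula at r = p+1.
By the principle of mathematical induction, the result holds for all r ≥ 1.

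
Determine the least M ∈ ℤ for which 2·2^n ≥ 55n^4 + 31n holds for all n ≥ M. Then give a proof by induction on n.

M = 23

At n = 22: 8388608 < 12884762, so the inequality fails and M ≥ 23. We prove 2·2^n ≥ 55n^4 + 31n for all n ≥ 23.
For the base case n = 23: 2·2^n = 16777216 and 55n^4 + 31n = 15391968, so 16777216 ≥ 15391968.
Inductive step: suppose the statement holds for some p ≥ 23, so 2·2^p ≥ 55p^4 + 31p.
Then 2·2^(p + 1) = 2·(2·2^p) ≥ 2·(55p^4 + 31p).
Also, for p ≥ 23 we have 2·(55p^4 + 31p) ≥ 55(p+1)^4 + 31(p+1), since 2·(55p^4 + 31p) − (55(p+1)^4 + 31(p+1)) = 55p^4 - 220p^3 - 330p^2 - 189p - 86, which is nonnegative for all p ≥ 23.
Combining, 2·2^(p + 1) ≥ 55(p+1)^4 + 31(p+1).
Hence, by induction on n, the claim holds for every n ≥ 23.
Hence the smallest such M is 23.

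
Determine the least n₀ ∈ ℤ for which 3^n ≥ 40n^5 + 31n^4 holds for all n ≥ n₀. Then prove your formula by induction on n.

n₀ = 17

At n = 16: 43046721 < 43974656, so the inequality fails and n₀ ≥ 17. We prove 3^n ≥ 40n^5 + 31n^4 for all n ≥ 17.
When n = 17: 3^n = 129140163 and 40n^5 + 31n^4 = 59383431, so 129140163 ≥ 59383431.
For the inductive step, assume it holds for an arbitrary p ≥ 17, so 3^p ≥ 40p^5 + 31p^4.
Then 3^(p + 1) = 3·(3^p) ≥ 3·(40p^5 + 31p^4).
Also, for p ≥ 17 we have 3·(40p^5 + 31p^4) ≥ 40(p+1)^5 + 31(p+1)^4, since 3·(40p^5 + 31p^4) − (40(p+1)^5 + 31(p+1)^4) = 80p^5 - 138p^4 - 524p^3 - 586p^2 - 324p - 71, which is nonnegative for all p ≥ 17.
Combining, 3^(p + 1) ≥ 40(p+1)^5 + 31(p+1)^4.
Hence, by induction on n, the claim holds for every n ≥ 17.
Hence the smallest such n₀ is 17.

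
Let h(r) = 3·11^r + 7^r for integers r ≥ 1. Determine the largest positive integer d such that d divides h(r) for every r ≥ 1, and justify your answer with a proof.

Computing the first values: h(1) = 40 and h(2) = 412; gcd(40, 412) = 4, so d ≤ 4.
We prove 4 | 3·11^r + 7^r for all r ≥ 1 by induction on r.
When r = 1: h(1) = 40 = 4·(10), so 4 | h(1).
Suppose the result is true for r = j, i.e. 4 | h(j). Then
h(j+1) − 11·h(j) = (3·11^(j+1) + 7^(j+1)) − 11·(3·11^j + 7^j) = (1)·7^j·(7 − 11) = (-4)·7^j. Since 4 | h(j) by the inductive hypothesis, 4 | 11·h(j); and 4 | -4 since -4 = 4·-1. Therefore 4 | h(j+1).
By the principle of mathematical induction, the result holds for all r ≥ 1.
Therefore the largest such d is 4.

d = 4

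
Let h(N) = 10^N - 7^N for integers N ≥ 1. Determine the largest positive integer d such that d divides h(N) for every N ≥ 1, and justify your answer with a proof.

Computing the first values: h(1) = 3 and h(2) = 51; gcd(3, 51) = 3, so d ≤ 3.
We prove 3 | 10^N - 7^N for all N ≥ 1 by induction on N.
Base case (N = 1): h(1) = 3 = 3·(1), so 3 | h(1).
Inductive step: suppose the statement holds for some p ≥ 1, i.e. 3 | h(p). Then
10^{p+1} − 7^{p+1} = 10·10^p − 7·7^p = 10·(10^p − 7^p) + (3)·7^p. The first term is divisible by 3 by the inductive hypothesis, and the second term (3)·7^p is divisible by 3 since 3 | 3. Hence 3 | h(p+1).
This completes the induction.
Therefore the largest such d is 3.

d = 3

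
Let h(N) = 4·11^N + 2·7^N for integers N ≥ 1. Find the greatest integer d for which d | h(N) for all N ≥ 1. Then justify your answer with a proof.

Computing the first values: h(1) = 58 and h(2) = 582; gcd(58, 582) = 2, so d ≤ 2.
We prove 2 | 4·11^N + 2·7^N for all N ≥ 1 by induction on N.
For the base case N = 1: h(1) = 58 = 2·(29), so 2 | h(1).
Suppose the result is true for N = m, i.e. 2 | h(m). Then
h(m+1) − 11·h(m) = (4·11^(m+1) + 2·7^(m+1)) − 11·(4·11^m + 2·7^m) = (2)·7^m·(7 − 11) = (-8)·7^m. Since 2 | h(m) by the inductive hypothesis, 2 | 11·h(m); and 2 | -8 since -8 = 2·-4. Therefore 2 | h(m+1).
This completes the induction.
Therefore the largest such d is 2.

d = 2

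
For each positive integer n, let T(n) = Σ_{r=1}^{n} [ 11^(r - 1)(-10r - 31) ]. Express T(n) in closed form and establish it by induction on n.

We claim T(n) = -11^n(n + 3) + 3 for all n ≥ 1.
Base step (n = 1): T(1) = -41, and the closed form gives -41. They agree.
Inductive step: assume the claim holds for n = r, so T(r) = -11^r(r + 3) + 3.
Then T(r+1) = T(r) + (11^r(-10r - 41)) = (-11^r(r + 3) + 3) + (11^r(-10r - 41)).
Simplifying, T(r+1) = -11·11^r·r - 44·11^r + 3 = -11^(r+1)((r+1) + 3) + 3,
which is the closed form with n = r+1.
Hence, by induction on n, the claim holds for every n ≥ 1.

T(n) = -11^n(n + 3) + 3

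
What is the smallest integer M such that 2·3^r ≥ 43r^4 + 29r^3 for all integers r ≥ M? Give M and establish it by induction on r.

At r = 11: 354294 < 668162, so the inequality fails and M ≥ 12. We prove 2·3^r ≥ 43r^4 + 29r^3 for all r ≥ 12.
Base case (r = 12): 2·3^r = 1062882 and 43r^4 + 29r^3 = 941760, so 1062882 ≥ 941760.
Inductive step: assume the claim holds for r = p, so 2·3^p ≥ 43p^4 + 29p^3.
Then 2·3^(p + 1) = 3·(2·3^p) ≥ 3·(43p^4 + 29p^3).
Also, for p ≥ 12 we have 3·(43p^4 + 29p^3) ≥ 43(p+1)^4 + 29(p+1)^3, since 3·(43p^4 + 29p^3) − (43(p+1)^4 + 29(p+1)^3) = 86p^4 - 114p^3 - 345p^2 - 259p - 72, which is nonnegative for all p ≥ 12.
Combining, 2·3^(p + 1) ≥ 43(p+1)^4 + 29(p+1)^3.
Hence, by induction on r, the claim holds for every r ≥ 12.
Hence the smallest such M is 12.

M = 12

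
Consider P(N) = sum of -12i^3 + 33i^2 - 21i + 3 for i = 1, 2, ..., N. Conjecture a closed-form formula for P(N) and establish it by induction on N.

We claim P(N) = -N(N - 2)(3N^2 + N - 1) for all N ≥ 1.
Base step (N = 1): P(1) = 3, and the closed form gives 3. They agree.
Suppose the result is true for N = i, so P(i) = i(-3i^3 + 5i^2 + 3i - 2).
Then P(i+1) = P(i) + (-12i^3 - 3i^2 + 9i + 3) = (i(-3i^3 + 5i^2 + 3i - 2)) + (-12i^3 - 3i^2 + 9i + 3).
Simplifying, P(i+1) = -(i - 1)(i + 1)(3i^2 + 7i + 3) = -(i+1)((i+1) - 2)(3(i+1)^2 + (i+1) - 1),
which is the closed form with N = i+1.
This completes the induction.

P(N) = -N(N - 2)(3N^2 + N - 1)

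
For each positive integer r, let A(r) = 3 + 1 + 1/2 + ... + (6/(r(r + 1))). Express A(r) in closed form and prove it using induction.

We claim A(r) = 6r/(r + 1) for all r ≥ 1.
Base case (r = 1): A(1) = 3, and the closed form gives 3. They agree.
Suppose the result is true for r = p, so A(p) = 6p/(p + 1).
Then A(p+1) = A(p) + (6/((p + 1)(p + 2))) = (6p/(p + 1)) + (6/((p + 1)(p + 2))).
Simplifying, A(p+1) = 6(p + 1)/(p + 2) = 6(p+1)/((p+1) + 1),
which is the closed form with r = p+1.
Hence, by induction on r, the claim holds for every r ≥ 1.

A(r) = 6r/(r + 1)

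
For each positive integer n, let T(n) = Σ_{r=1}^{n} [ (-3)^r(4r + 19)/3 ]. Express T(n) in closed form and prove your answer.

We claim T(n) = (-3)^n(n + 5) - 5 for all n ≥ 1.
Base step (n = 1): T(1) = -23, and the closed form gives -23. They agree.
Suppose the result is true for n = r, so T(r) = (-3)^r(r + 5) - 5.
Then T(r+1) = T(r) + ((-3)^r(-4r - 23)) = ((-3)^r(r + 5) - 5) + ((-3)^r(-4r - 23)).
Simplifying, T(r+1) = -3(-3)^r·r - 18(-3)^r - 5 = (-3)^(r+1)((r+1) + 5) - 5,
which is the closed form with n = r+1.
By induction, the statement is established for all n ≥ 1.

T(n) = (-3)^n(n + 5) - 5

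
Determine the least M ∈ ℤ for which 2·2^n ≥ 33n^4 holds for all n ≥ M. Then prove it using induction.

At n = 21: 4194304 < 6417873, so the inequality fails and M ≥ 22. We prove 2·2^n ≥ 33n^4 for all n ≥ 22.
Base case (n = 22): 2·2^n = 8388608 and 33n^4 = 7730448, so 8388608 ≥ 7730448.
Suppose the result is true for n = j, so 2·2^j ≥ 33j^4.
Then 2·2^(j + 1) = 2·(2·2^j) ≥ 2·(33j^4).
Also, for j ≥ 22 we have 2·(33j^4) ≥ 33(j+1)^4, since 2 ≥ (1 + 1/j)^4 for all j ≥ 22.
Combining, 2·2^(j + 1) ≥ 33(j+1)^4.
By induction, the statement is established for all n ≥ 22.
Hence the smallest such M is 22.

M = 22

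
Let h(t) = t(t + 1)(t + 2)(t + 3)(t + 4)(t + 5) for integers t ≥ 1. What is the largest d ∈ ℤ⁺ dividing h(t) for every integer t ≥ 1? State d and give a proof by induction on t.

d = 720

Computing the first values: h(1) = 720 and h(2) = 5040; gcd(720, 5040) = 720, so d ≤ 720.
We prove 720 | t(t + 1)(t + 2)(t + 3)(t + 4)(t + 5) for all t ≥ 1 by induction on t.
Base case (t = 1): h(1) = 720 = 720·(1), so 720 | h(1).
Suppose the result is true for t = m, i.e. 720 | h(m). Then
h(m+1) − h(m) = (m+1)·(m+2)·(m+3)·(m+4)·(m+5)·(m+6) − m·(m+1)·(m+2)·(m+3)·(m+4)·(m+5) = (m+1)·(m+2)·(m+3)·(m+4)·(m+5)·[(m+6) − m] = 6·(m+1)·(m+2)·(m+3)·(m+4)·(m+5). The product of 5 consecutive integers is divisible by (5)! = 120, so h(m+1) − h(m) is divisible by 6·120 = 720. By the inductive hypothesis 720 | h(m), hence 720 | h(m+1).
By induction, the statement is established for all t ≥ 1.
Therefore the largest such d is 720.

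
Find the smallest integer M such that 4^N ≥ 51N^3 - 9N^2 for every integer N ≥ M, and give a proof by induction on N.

M = 8

At N = 7: 16384 < 17052, so the inequality fails and M ≥ 8. We prove 4^N ≥ 51N^3 - 9N^2 for all N ≥ 8.
Base step (N = 8): 4^N = 65536 and 51N^3 - 9N^2 = 25536, so 65536 ≥ 25536.
Inductive step: suppose the statement holds for some i ≥ 8, so 4^i ≥ 51i^3 - 9i^2.
Then 4^(i + 1) = 4·(4^i) ≥ 4·(51i^3 - 9i^2).
Also, for i ≥ 8 we have 4·(51i^3 - 9i^2) ≥ 51(i+1)^3 - 9(i+1)^2, since 4·(51i^3 - 9i^2) − (51(i+1)^3 - 9(i+1)^2) = 153i^3 - 180i^2 - 135i - 42, which is nonnegative for all i ≥ 8.
Combining, 4^(i + 1) ≥ 51(i+1)^3 - 9(i+1)^2.
By induction, the statement is established for all N ≥ 8.
Hence the smallest such M is 8.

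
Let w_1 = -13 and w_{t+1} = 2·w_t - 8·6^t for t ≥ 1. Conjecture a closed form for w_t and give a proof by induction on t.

w_t = -2^(t - 1) - 2·6^t

Computing the first terms: w_1 = -13, w_2 = -74, w_3 = -436. This suggests w_t = -2^(t - 1) - 2·6^t.
For the base case t = 1: the formula gives -13 = -13 = w_1.
Inductive step: suppose the statement holds for some k ≥ 1, so w_k = -2^(k - 1) - 2·6^k.
Then w_{k+1} = 2·w_k - 8·6^k = 2·(-2^(k - 1) - 2·6^k) - 8·6^k = -2^k - 2·6^(k + 1) = -2^((k+1) - 1) - 2·6^(k+1),
which is the claimed formula at t = k+1.
Hence, by induction on t, the claim holds for every t ≥ 1.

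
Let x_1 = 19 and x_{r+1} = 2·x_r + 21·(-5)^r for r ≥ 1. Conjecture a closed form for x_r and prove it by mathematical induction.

Computing the first terms: x_1 = 19, x_2 = -67, x_3 = 391. This suggests x_r = -3(-5)^r + 2^(r + 1).
When r = 1: the formula gives 19 = 19 = x_1.
Inductive step: suppose the statement holds for some m ≥ 1, so x_m = -3(-5)^m + 2^(m + 1).
Then x_{m+1} = 2·x_m + 21·(-5)^m = 2·(-3(-5)^m + 2^(m + 1)) + 21·(-5)^m = -3(-5)^(m + 1) + 2^(m + 2) = -3(-5)^(m+1) + 2^((m+1) + 1),
which is the claimed formula at r = m+1.
This completes the induction.

x_r = -3(-5)^r + 2^(r + 1)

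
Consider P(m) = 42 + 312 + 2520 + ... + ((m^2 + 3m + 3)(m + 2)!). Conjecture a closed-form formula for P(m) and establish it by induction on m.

We claim P(m) = (m + 1)(m + 3)! - 6 for all m ≥ 1.
Base step (m = 1): P(1) = 42, and the closed form gives 42. They agree.
For the inductive step, assume it holds for an arbitrary i ≥ 1, so P(i) = (i + 1)(i + 3)! - 6.
Then P(i+1) = P(i) + ((i^2 + 5i + 7)(i + 3)!) = ((i + 1)(i + 3)! - 6) + ((i^2 + 5i + 7)(i + 3)!).
Simplifying, P(i+1) = ((i+1) + 1)((i+1) + 3)! - 6,
which is the closed form with m = i+1.
Hence, by induction on m, the claim holds for every m ≥ 1.

P(m) = (m + 1)(m + 3)! - 6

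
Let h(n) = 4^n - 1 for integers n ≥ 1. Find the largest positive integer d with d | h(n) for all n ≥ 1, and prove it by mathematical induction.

Computing the first values: h(1) = 3 and h(2) = 15; gcd(3, 15) = 3, so d ≤ 3.
We prove 3 | 4^n - 1 for all n ≥ 1 by induction on n.
For the base case n = 1: h(1) = 3 = 3·(1), so 3 | h(1).
Inductive step: suppose the statement holds for some p ≥ 1, i.e. 3 | h(p). Then
4^{p+1} − 1^{p+1} = 4·4^p − 1·1^p = 4·(4^p − 1^p) + (3)·1^p. The first term is divisible by 3 by the inductive hypothesis, and the second term (3)·1^p is divisible by 3 since 3 | 3. Hence 3 | h(p+1).
By the principle of mathematical induction, the result holds for all n ≥ 1.
Therefore the largest such d is 3.

d = 3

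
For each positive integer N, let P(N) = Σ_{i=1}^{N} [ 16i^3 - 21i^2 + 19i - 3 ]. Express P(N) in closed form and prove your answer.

P(N) = N(4N^3 + N^2 + 3N + 3)

We claim P(N) = N(4N^3 + N^2 + 3N + 3) for all N ≥ 1.
For the base case N = 1: P(1) = 11, and the closed form gives 11. They agree.
Inductive step: assume the claim holds for N = i, so P(i) = i(4i^3 + i^2 + 3i + 3).
Then P(i+1) = P(i) + (16i^3 + 27i^2 + 25i + 11) = (i(4i^3 + i^2 + 3i + 3)) + (16i^3 + 27i^2 + 25i + 11).
Simplifying, P(i+1) = (i + 1)(4i^3 + 13i^2 + 17i + 11) = (i+1)(4(i+1)^3 + (i+1)^2 + 3(i+1) + 3),
which is the closed form with N = i+1.
By induction, the statement is established for all N ≥ 1.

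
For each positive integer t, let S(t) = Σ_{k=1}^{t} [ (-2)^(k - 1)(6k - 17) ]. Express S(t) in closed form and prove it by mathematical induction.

We claim S(t) = (-2)^t(-2t + 5) - 5 for all t ≥ 1.
For the base case t = 1: S(1) = -11, and the closed form gives -11. They agree.
Suppose the result is true for t = k, so S(k) = (-2)^k(-2k + 5) - 5.
Then S(k+1) = S(k) + ((-2)^k(6k - 11)) = ((-2)^k(-2k + 5) - 5) + ((-2)^k(6k - 11)).
Simplifying, S(k+1) = 4(-2)^k·k - 6(-2)^k - 5 = (-2)^(k+1)(-2(k+1) + 5) - 5,
which is the closed form with t = k+1.
By induction, the statement is established for all t ≥ 1.

S(t) = (-2)^t(-2t + 5) - 5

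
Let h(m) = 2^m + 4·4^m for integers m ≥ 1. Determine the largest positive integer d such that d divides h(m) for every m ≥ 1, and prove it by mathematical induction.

Computing the first values: h(1) = 18 and h(2) = 68; gcd(18, 68) = 2, so d ≤ 2.
We prove 2 | 2^m + 4·4^m for all m ≥ 1 by induction on m.
Base step (m = 1): h(1) = 18 = 2·(9), so 2 | h(1).
For the inductive step, assume it holds for an arbitrary k ≥ 1, i.e. 2 | h(k). Then
h(k+1) − 4·h(k) = (2^(k+1) + 4·4^(k+1)) − 4·(2^k + 4·4^k) = (1)·2^k·(2 − 4) = (-2)·2^k. Since 2 | h(k) by the inductive hypothesis, 2 | 4·h(k); and 2 | -2 since -2 = 2·-1. Therefore 2 | h(k+1).
Hence, by induction on m, the claim holds for every m ≥ 1.
Therefore the largest such d is 2.

d = 2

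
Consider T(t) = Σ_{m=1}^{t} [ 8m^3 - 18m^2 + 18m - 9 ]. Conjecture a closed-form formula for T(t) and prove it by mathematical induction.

We claim T(t) = t(2t^3 - 2t^2 + 2t - 3) for all t ≥ 1.
Base step (t = 1): T(1) = -1, and the closed form gives -1. They agree.
Inductive step: assume the claim holds for t = m, so T(m) = m(2m^3 - 2m^2 + 2m - 3).
Then T(m+1) = T(m) + (8m^3 + 6m^2 + 6m - 1) = (m(2m^3 - 2m^2 + 2m - 3)) + (8m^3 + 6m^2 + 6m - 1).
Simplifying, T(m+1) = (m + 1)(2m^3 + 4m^2 + 4m - 1) = (m+1)(2(m+1)^3 - 2(m+1)^2 + 2(m+1) - 3),
which is the closed form with t = m+1.
Hence, by induction on t, the claim holds for every t ≥ 1.

T(t) = t(2t^3 - 2t^2 + 2t - 3)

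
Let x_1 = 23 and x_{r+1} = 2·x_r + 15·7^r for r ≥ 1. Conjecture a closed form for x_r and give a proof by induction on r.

Computing the first terms: x_1 = 23, x_2 = 151, x_3 = 1037. This suggests x_r = 2^r + 3·7^r.
For the base case r = 1: the formula gives 23 = 23 = x_1.
Inductive step: assume the claim holds for r = i, so x_i = 2^i + 3·7^i.
Then x_{i+1} = 2·x_i + 15·7^i = 2·(2^i + 3·7^i) + 15·7^i = 2^(i + 1) + 3·7^(i + 1),
which is the claimed formula at r = i+1.
This completes the induction.

x_r = 2^r + 3·7^r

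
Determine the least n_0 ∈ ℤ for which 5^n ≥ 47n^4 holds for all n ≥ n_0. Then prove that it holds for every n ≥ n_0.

At n = 7: 78125 < 112847, so the inequality fails and n_0 ≥ 8. We prove 5^n ≥ 47n^4 for all n ≥ 8.
Base step (n = 8): 5^n = 390625 and 47n^4 = 192512, so 390625 ≥ 192512.
Suppose the result is true for n = k, so 5^k ≥ 47k^4.
Then 5^(k + 1) = 5·(5^k) ≥ 5·(47k^4).
Also, for k ≥ 8 we have 5·(47k^4) ≥ 47(k+1)^4, since 5 ≥ (1 + 1/k)^4 for all k ≥ 8.
Combining, 5^(k + 1) ≥ 47(k+1)^4.
This completes the induction.
Hence the smallest such n_0 is 8.

n_0 = 8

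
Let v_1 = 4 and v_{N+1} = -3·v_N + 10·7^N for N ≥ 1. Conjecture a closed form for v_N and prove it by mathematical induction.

Computing the first terms: v_1 = 4, v_2 = 58, v_3 = 316. This suggests v_N = (-3)^N + 7^N.
Base case (N = 1): the formula gives 4 = 4 = v_1.
For the inductive step, assume it holds for an arbitrary i ≥ 1, so v_i = (-3)^i + 7^i.
Then v_{i+1} = -3·v_i + 10·7^i = -3·((-3)^i + 7^i) + 10·7^i = (-3)^(i + 1) + 7^(i + 1),
which is the claimed formula at N = i+1.
Hence, by induction on N, the claim holds for every N ≥ 1.

v_N = (-3)^N + 7^N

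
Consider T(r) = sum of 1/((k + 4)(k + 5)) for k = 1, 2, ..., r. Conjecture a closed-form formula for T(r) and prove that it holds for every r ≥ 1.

We claim T(r) = r/(5(r + 5)) for all r ≥ 1.
For the base case r = 1: T(1) = 1/30, and the closed form gives 1/30. They agree.
Inductive step: assume the claim holds for r = k, so T(k) = k/(5(k + 5)).
Then T(k+1) = T(k) + (1/((k + 5)(k + 6))) = (k/(5(k + 5))) + (1/((k + 5)(k + 6))).
Simplifying, T(k+1) = (k + 1)/(5(k + 6)) = (k+1)/(5((k+1) + 5)),
which is the closed form with r = k+1.
By induction, the statement is established for all r ≥ 1.

T(r) = r/(5(r + 5))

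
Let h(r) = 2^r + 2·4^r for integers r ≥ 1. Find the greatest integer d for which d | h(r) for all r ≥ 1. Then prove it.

d = 2

Computing the first values: h(1) = 10 and h(2) = 36; gcd(10, 36) = 2, so d ≤ 2.
We prove 2 | 2^r + 2·4^r for all r ≥ 1 by induction on r.
Base case (r = 1): h(1) = 10 = 2·(5), so 2 | h(1).
Inductive step: suppose the statement holds for some m ≥ 1, i.e. 2 | h(m). Then
h(m+1) − 4·h(m) = (2^(m+1) + 2·4^(m+1)) − 4·(2^m + 2·4^m) = (1)·2^m·(2 − 4) = (-2)·2^m. Since 2 | h(m) by the inductive hypothesis, 2 | 4·h(m); and 2 | -2 since -2 = 2·-1. Therefore 2 | h(m+1).
Hence, by induction on r, the claim holds for every r ≥ 1.
Therefore the largest such d is 2.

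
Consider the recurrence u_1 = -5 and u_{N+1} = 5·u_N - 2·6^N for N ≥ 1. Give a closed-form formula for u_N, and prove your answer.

u_N = 7·5^(N - 1) - 2·6^N

Computing the first terms: u_1 = -5, u_2 = -37, u_3 = -257. This suggests u_N = 7·5^(N - 1) - 2·6^N.
Base step (N = 1): the formula gives -5 = -5 = u_1.
For the inductive step, assume it holds for an arbitrary j ≥ 1, so u_j = 7·5^(j - 1) - 2·6^j.
Then u_{j+1} = 5·u_j - 2·6^j = 5·(7·5^(j - 1) - 2·6^j) - 2·6^j = 7·5^j - 2·6^(j + 1) = 7·5^((j+1) - 1) - 2·6^(j+1),
which is the claimed formula at N = j+1.
By induction, the statement is established for all N ≥ 1.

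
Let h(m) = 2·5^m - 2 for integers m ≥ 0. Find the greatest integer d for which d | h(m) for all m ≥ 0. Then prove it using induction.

Computing the first values: h(0) = 0 and h(1) = 8; gcd(0, 8) = 8, so d ≤ 8.
We prove 8 | 2·5^m - 2 for all m ≥ 0 by induction on m.
Base step (m = 0): h(0) = 0 = 8·(0), so 8 | h(0).
Inductive step: assume the claim holds for m = i, i.e. 8 | h(i). Then
h(i+1) = 2·5^(i+1) - 2 = 5·(2·5^i - 2) + 8 = 5·h(i) + 8. The first term is divisible by 8 by the inductive hypothesis, and 8 is divisible by 8. Hence 8 | h(i+1).
This completes the induction.
Therefore the largest such d is 8.

d = 8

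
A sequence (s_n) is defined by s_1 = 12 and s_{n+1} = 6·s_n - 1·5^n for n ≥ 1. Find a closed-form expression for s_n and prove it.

s_n = 5^n + 7·6^(n - 1)

Computing the first terms: s_1 = 12, s_2 = 67, s_3 = 377. This suggests s_n = 5^n + 7·6^(n - 1).
For the base case n = 1: the formula gives 12 = 12 = s_1.
For the inductive step, assume it holds for an arbitrary j ≥ 1, so s_j = 5^j + 7·6^(j - 1).
Then s_{j+1} = 6·s_j - 1·5^j = 6·(5^j + 7·6^(j - 1)) - 1·5^j = 5^(j + 1) + 7·6^j = 5^(j+1) + 7·6^((j+1) - 1),
which is the claimed formula at n = j+1.
By induction, the statement is established for all n ≥ 1.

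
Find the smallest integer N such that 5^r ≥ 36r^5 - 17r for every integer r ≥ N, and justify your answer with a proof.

At r = 9: 1953125 < 2125611, so the inequality fails and N ≥ 10. We prove 5^r ≥ 36r^5 - 17r for all r ≥ 10.
Base case (r = 10): 5^r = 9765625 and 36r^5 - 17r = 3599830, so 9765625 ≥ 3599830.
For the inductive step, assume it holds for an arbitrary p ≥ 10, so 5^p ≥ 36p^5 - 17p.
Then 5^(p + 1) = 5·(5^p) ≥ 5·(36p^5 - 17p).
Also, for p ≥ 10 we have 5·(36p^5 - 17p) ≥ 36(p+1)^5 - 17(p+1), since 5·(36p^5 - 17p) − (36(p+1)^5 - 17(p+1)) = 144p^5 - 180p^4 - 360p^3 - 360p^2 - 248p - 19, which is nonnegative for all p ≥ 10.
Combining, 5^(p + 1) ≥ 36(p+1)^5 - 17(p+1).
This completes the induction.
Hence the smallest such N is 10.

N = 10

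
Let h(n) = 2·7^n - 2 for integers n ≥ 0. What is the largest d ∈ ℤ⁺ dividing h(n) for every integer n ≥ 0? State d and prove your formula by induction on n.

Computing the first values: h(0) = 0 and h(1) = 12; gcd(0, 12) = 12, so d ≤ 12.
We prove 12 | 2·7^n - 2 for all n ≥ 0 by induction on n.
Base step (n = 0): h(0) = 0 = 12·(0), so 12 | h(0).
Inductive step: assume the claim holds for n = r, i.e. 12 | h(r). Then
h(r+1) = 2·7^(r+1) - 2 = 7·(2·7^r - 2) + 12 = 7·h(r) + 12. The first term is divisible by 12 by the inductive hypothesis, and 12 is divisible by 12. Hence 12 | h(r+1).
By induction, the statement is established for all n ≥ 0.
Therefore the largest such d is 12.

d = 12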